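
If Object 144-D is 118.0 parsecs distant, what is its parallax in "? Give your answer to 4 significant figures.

0.008475 "

p = 1/d = 1/118 = 0.0084746 arcsec.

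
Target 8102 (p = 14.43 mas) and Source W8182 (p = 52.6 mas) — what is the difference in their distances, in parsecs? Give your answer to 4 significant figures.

50.29 pc

d_A = 1/0.01443″ = 69.3 pc; d_B = 1/0.05260″ = 19.011 pc.
|d_B − d_A| = |19.011 − 69.3| = 50.289 pc.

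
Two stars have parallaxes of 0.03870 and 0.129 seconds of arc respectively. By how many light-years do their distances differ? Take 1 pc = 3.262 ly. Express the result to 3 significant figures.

59.0 ly

d_A = 1/0.03870″ = 25.84 pc; d_B = 1/0.1290″ = 7.7519 pc.
|d_B − d_A| = |7.7519 − 25.84| = 18.088 pc = 18.088 × 3.262 ly = 59.003 ly.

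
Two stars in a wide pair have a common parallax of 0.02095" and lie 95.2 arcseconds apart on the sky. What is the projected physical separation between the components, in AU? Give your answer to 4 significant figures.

d = 1/p = 1/0.02095″ = 47.733 pc.
At distance d (pc), an angle of θ arcsec spans θ·d AU: s = 95.2 × 47.733 = 4544.2 AU.

4544 AU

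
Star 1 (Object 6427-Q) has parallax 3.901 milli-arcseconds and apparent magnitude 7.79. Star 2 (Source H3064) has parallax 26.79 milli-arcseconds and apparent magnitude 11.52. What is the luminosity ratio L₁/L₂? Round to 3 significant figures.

d₁ = 1/p₁ = 1/0.003901″ = 256.34 pc; d₂ = 1/p₂ = 1/0.02679″ = 37.327 pc.
M₁ = m₁ − 5 log₁₀ d₁ + 5 = 7.79 − 12.0441 + 5 = 0.7459.
M₂ = 11.52 − 7.8601 + 5 = 8.6599.
L₁/L₂ = 10^(0.4(M₂ − M₁)) = 10^(0.4 × 7.9140) = 10^3.16560 = 1464.2.

L₁/L₂ = 1460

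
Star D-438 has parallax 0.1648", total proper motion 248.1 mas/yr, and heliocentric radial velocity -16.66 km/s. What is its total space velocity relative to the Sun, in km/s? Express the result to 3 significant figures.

d = 1/p = 1/0.1648″ = 6.068 pc.
μ = 248.1 mas/yr = 0.2481 ″/yr.
v_t = 4.740 μ d = 4.740 × 0.2481 × 6.068 = 7.1359 km/s.
v = √(v_r² + v_t²) = √((-16.66)² + 7.1359²) = √328.477 = 18.124 km/s.

18.1 km/s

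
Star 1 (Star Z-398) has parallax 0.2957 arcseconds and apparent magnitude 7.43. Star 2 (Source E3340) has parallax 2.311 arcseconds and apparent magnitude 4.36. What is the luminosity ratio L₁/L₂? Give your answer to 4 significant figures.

d₁ = 1/p₁ = 1/0.2957″ = 3.3818 pc; d₂ = 1/p₂ = 1/2.311″ = 0.43271 pc.
M₁ = m₁ − 5 log₁₀ d₁ + 5 = 7.43 − 2.6457 + 5 = 9.7843.
M₂ = 4.36 − (-1.8190) + 5 = 11.1790.
L₁/L₂ = 10^(0.4(M₂ − M₁)) = 10^(0.4 × 1.3947) = 10^0.55788 = 3.6131.

L₁/L₂ = 3.613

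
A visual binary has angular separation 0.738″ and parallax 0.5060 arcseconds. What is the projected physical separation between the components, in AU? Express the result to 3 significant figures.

d = 1/p = 1/0.5060″ = 1.9763 pc.
At distance d (pc), an angle of θ arcsec spans θ·d AU: s = 0.738 × 1.9763 = 1.4585 AU.

1.46 AU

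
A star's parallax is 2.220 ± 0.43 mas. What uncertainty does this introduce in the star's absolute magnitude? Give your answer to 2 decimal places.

σ_M = 0.42 mag

M = m − 5 log₁₀ d + 5 = m + 5 log₁₀ p + 5, so ∂M/∂p = 5/(p ln 10).
σ_M = (5/ln 10) · (σ_p/p) = 2.1715 × 0.43/2.220 = 2.1715 × 0.19369 = 0.4206.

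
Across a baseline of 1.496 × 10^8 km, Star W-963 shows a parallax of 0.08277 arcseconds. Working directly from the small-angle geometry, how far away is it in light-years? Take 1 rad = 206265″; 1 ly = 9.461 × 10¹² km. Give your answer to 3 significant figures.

θ = 0.08277″ = 0.08277/206265 = 4.0128 × 10^-7 rad.
d = B/θ = (1.496 × 10^8) / (4.0128 × 10^-7) = 3.7281 × 10^14 km = (3.7281 × 10^14) / (9.461 × 10^12) ly = 39.405 ly.

39.4 ly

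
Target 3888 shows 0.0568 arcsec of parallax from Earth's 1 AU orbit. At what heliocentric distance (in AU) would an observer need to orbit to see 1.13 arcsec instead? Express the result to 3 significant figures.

19.9 AU

Parallax scales linearly with baseline: p ∝ B, so B = p_target / p_Earth × 1 AU.
B = 1.13 / 0.0568 = 19.894 AU.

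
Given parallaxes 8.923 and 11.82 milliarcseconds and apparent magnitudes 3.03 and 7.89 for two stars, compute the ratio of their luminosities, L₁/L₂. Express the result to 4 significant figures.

d₁ = 1/p₁ = 1/0.008923″ = 112.07 pc; d₂ = 1/p₂ = 1/0.01182″ = 84.602 pc.
M₁ = m₁ − 5 log₁₀ d₁ + 5 = 3.03 − 10.2474 + 5 = -2.2174.
M₂ = 7.89 − 9.6369 + 5 = 3.2531.
L₁/L₂ = 10^(0.4(M₂ − M₁)) = 10^(0.4 × 5.4705) = 10^2.18820 = 154.24.

L₁/L₂ = 154.2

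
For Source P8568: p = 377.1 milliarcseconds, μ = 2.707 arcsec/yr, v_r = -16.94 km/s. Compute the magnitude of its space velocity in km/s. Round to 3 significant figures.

38.0 km/s

d = 1/p = 1/0.3771″ = 2.6518 pc.
v_t = 4.740 μ d = 4.740 × 2.707 × 2.6518 = 34.026 km/s.
v = √(v_r² + v_t²) = √((-16.94)² + 34.026²) = √1444.73 = 38.01 km/s.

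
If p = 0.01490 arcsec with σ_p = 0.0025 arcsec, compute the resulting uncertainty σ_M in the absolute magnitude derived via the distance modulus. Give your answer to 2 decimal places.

σ_M = 0.36 mag

M = m − 5 log₁₀ d + 5 = m + 5 log₁₀ p + 5, so ∂M/∂p = 5/(p ln 10).
σ_M = (5/ln 10) · (σ_p/p) = 2.1715 × 0.0025/0.01490 = 2.1715 × 0.16779 = 0.36436.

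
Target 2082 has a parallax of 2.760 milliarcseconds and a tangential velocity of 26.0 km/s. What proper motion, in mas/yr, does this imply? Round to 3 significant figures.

15.1 mas/yr

d = 1/p = 1/0.002760″ = 362.32 pc.
μ = v_t / (4.74 d) = 26.0 / (4.74 × 362.32) = 26.0 / 1717.4 = 0.015139 ″/yr = 15.139 mas/yr.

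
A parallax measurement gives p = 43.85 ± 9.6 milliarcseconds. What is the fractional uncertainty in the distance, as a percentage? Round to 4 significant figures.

For d = 1/p, |σ_d/d| = |σ_p/p|.
σ_p/p = 9.6 / 43.85 = 0.21893 = 21.893%.

21.89%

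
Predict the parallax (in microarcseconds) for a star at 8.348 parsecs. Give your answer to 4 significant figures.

p = 1/d = 1/8.348 = 0.11979 arcsec.
= 0.11979 × 10⁶ = 1.1979 × 10^5 μas.

119800 μas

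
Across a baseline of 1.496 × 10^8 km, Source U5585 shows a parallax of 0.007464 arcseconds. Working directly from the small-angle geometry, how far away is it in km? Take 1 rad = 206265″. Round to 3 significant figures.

4.13 × 10^15 km

θ = 0.007464″ = 0.007464/206265 = 3.6186 × 10^-8 rad.
d = B/θ = (1.496 × 10^8) / (3.6186 × 10^-8) = 4.1342 × 10^15 km.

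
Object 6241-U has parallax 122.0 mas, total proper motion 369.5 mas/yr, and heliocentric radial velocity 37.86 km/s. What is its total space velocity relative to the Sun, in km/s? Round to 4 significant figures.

d = 1/p = 1/0.1220″ = 8.1967 pc.
μ = 369.5 mas/yr = 0.3695 ″/yr.
v_t = 4.740 μ d = 4.740 × 0.3695 × 8.1967 = 14.356 km/s.
v = √(v_r² + v_t²) = √(37.86² + 14.356²) = √1639.47 = 40.49 km/s.

40.49 km/s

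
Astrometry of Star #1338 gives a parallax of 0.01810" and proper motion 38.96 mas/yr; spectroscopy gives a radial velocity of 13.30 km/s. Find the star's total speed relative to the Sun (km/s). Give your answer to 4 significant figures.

d = 1/p = 1/0.01810″ = 55.249 pc.
μ = 38.96 mas/yr = 0.03896 ″/yr.
v_t = 4.740 μ d = 4.740 × 0.03896 × 55.249 = 10.203 km/s.
v = √(v_r² + v_t²) = √(13.30² + 10.203²) = √280.991 = 16.763 km/s.

16.76 km/s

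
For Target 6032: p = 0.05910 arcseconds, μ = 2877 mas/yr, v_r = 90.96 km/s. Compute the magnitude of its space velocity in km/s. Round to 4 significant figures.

d = 1/p = 1/0.05910″ = 16.92 pc.
μ = 2877 mas/yr = 2.877 ″/yr.
v_t = 4.740 μ d = 4.740 × 2.877 × 16.92 = 230.74 km/s.
v = √(v_r² + v_t²) = √(90.96² + 230.74²) = √61514.7 = 248.02 km/s.

248.0 km/s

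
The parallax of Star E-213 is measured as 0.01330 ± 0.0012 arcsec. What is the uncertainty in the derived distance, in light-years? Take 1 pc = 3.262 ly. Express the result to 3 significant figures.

22.1 ly

d = 1/p, so σ_d = σ_p / p².
σ_d = 0.00120 / (0.01330)² = 0.00120 / 0.00017689 = 6.7839 pc = 6.7839 × 3.262 ly = 22.129 ly.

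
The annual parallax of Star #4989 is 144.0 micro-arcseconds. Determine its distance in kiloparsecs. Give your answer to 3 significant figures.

p = 144.0 micro-arcseconds = 0.0001440 arcsec.
d = 1/p = 1/0.0001440 = 6944.4 pc.
= 6.9444 kpc.

6.94 kpc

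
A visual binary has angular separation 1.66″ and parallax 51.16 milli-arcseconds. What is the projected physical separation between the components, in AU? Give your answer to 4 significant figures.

32.45 AU

d = 1/p = 1/0.05116″ = 19.547 pc.
At distance d (pc), an angle of θ arcsec spans θ·d AU: s = 1.66 × 19.547 = 32.448 AU.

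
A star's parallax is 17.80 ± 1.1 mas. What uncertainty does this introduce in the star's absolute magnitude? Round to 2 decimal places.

σ_M = 0.13 mag

M = m − 5 log₁₀ d + 5 = m + 5 log₁₀ p + 5, so ∂M/∂p = 5/(p ln 10).
σ_M = (5/ln 10) · (σ_p/p) = 2.1715 × 1.1/17.80 = 2.1715 × 0.061798 = 0.13419.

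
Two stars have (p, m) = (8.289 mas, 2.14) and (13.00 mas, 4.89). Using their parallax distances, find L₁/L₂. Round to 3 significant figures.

d₁ = 1/p₁ = 1/0.008289″ = 120.64 pc; d₂ = 1/p₂ = 1/0.01300″ = 76.923 pc.
M₁ = m₁ − 5 log₁₀ d₁ + 5 = 2.14 − 10.4075 + 5 = -3.2675.
M₂ = 4.89 − 9.4303 + 5 = 0.4597.
L₁/L₂ = 10^(0.4(M₂ − M₁)) = 10^(0.4 × 3.7272) = 10^1.49088 = 30.966.

L₁/L₂ = 31.0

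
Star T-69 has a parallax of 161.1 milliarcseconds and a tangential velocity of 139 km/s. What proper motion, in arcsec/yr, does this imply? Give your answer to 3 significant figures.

4.72 arcsec/yr

d = 1/p = 1/0.1611″ = 6.2073 pc.
μ = v_t / (4.74 d) = 139 / (4.74 × 6.2073) = 139 / 29.423 = 4.7242 ″/yr.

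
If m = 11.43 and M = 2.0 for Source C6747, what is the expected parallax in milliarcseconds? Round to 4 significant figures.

1.300 mas

m − M = 11.43 − 2.0 = 9.43.
d = 10^((m−M)/5 + 1) = 10^2.886 = 769.13 pc.
p = 1/d = 1/769.13 = 0.0013002 arcsec = 1.3002 mas.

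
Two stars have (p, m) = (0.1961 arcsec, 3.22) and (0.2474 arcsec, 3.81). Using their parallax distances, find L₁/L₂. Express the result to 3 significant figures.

L₁/L₂ = 2.74

d₁ = 1/p₁ = 1/0.1961″ = 5.0994 pc; d₂ = 1/p₂ = 1/0.2474″ = 4.042 pc.
M₁ = m₁ − 5 log₁₀ d₁ + 5 = 3.22 − 3.5376 + 5 = 4.6824.
M₂ = 3.81 − 3.0330 + 5 = 5.7770.
L₁/L₂ = 10^(0.4(M₂ − M₁)) = 10^(0.4 × 1.0946) = 10^0.43784 = 2.7406.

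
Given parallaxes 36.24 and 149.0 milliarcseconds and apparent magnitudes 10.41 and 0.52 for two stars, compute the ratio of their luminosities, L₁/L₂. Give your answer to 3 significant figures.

L₁/L₂ = 0.00187

d₁ = 1/p₁ = 1/0.03624″ = 27.594 pc; d₂ = 1/p₂ = 1/0.1490″ = 6.7114 pc.
M₁ = m₁ − 5 log₁₀ d₁ + 5 = 10.41 − 7.2041 + 5 = 8.2059.
M₂ = 0.52 − 4.1341 + 5 = 1.3859.
L₁/L₂ = 10^(0.4(M₂ − M₁)) = 10^(0.4 × (-6.8200)) = 10^(-2.72800) = 0.0018707.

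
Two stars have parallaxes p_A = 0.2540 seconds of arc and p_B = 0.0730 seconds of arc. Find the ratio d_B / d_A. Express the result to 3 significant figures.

Since d = 1/p, d_B/d_A = p_A/p_B.
= 0.2540 / 0.0730 = 3.4795.

3.48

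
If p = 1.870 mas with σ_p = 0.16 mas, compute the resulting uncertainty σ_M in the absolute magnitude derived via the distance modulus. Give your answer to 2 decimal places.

M = m − 5 log₁₀ d + 5 = m + 5 log₁₀ p + 5, so ∂M/∂p = 5/(p ln 10).
σ_M = (5/ln 10) · (σ_p/p) = 2.1715 × 0.16/1.870 = 2.1715 × 0.085561 = 0.1858.

σ_M = 0.19 mag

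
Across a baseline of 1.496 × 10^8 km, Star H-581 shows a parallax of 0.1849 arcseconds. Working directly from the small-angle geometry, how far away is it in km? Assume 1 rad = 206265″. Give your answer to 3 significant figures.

1.67 × 10^14 km

θ = 0.1849″ = 0.1849/206265 = 8.9642 × 10^-7 rad.
d = B/θ = (1.496 × 10^8) / (8.9642 × 10^-7) = 1.6689 × 10^14 km.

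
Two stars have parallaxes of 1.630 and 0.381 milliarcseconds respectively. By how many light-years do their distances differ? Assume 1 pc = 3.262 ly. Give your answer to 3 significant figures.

d_A = 1/0.001630″ = 613.5 pc; d_B = 1/0.0003810″ = 2624.7 pc.
|d_B − d_A| = |2624.7 − 613.5| = 2011.2 pc = 2011.2 × 3.262 ly = 6560.5 ly.

6560 ly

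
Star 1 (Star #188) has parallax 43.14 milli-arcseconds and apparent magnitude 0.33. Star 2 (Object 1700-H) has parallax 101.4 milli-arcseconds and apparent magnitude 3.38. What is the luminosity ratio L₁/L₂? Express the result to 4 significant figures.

d₁ = 1/p₁ = 1/0.04314″ = 23.18 pc; d₂ = 1/p₂ = 1/0.1014″ = 9.8619 pc.
M₁ = m₁ − 5 log₁₀ d₁ + 5 = 0.33 − 6.8256 + 5 = -1.4956.
M₂ = 3.38 − 4.9698 + 5 = 3.4102.
L₁/L₂ = 10^(0.4(M₂ − M₁)) = 10^(0.4 × 4.9058) = 10^1.96232 = 91.69.

L₁/L₂ = 91.69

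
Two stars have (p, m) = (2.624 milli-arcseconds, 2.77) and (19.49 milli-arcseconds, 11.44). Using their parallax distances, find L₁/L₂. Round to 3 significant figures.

d₁ = 1/p₁ = 1/0.002624″ = 381.1 pc; d₂ = 1/p₂ = 1/0.01949″ = 51.308 pc.
M₁ = m₁ − 5 log₁₀ d₁ + 5 = 2.77 − 12.9052 + 5 = -5.1352.
M₂ = 11.44 − 8.5509 + 5 = 7.8891.
L₁/L₂ = 10^(0.4(M₂ − M₁)) = 10^(0.4 × 13.0243) = 10^5.20972 = 1.6208 × 10^5.

L₁/L₂ = 162000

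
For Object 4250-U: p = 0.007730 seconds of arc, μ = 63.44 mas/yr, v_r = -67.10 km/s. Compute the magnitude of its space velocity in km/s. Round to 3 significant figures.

77.6 km/s

d = 1/p = 1/0.007730″ = 129.37 pc.
μ = 63.44 mas/yr = 0.06344 ″/yr.
v_t = 4.740 μ d = 4.740 × 0.06344 × 129.37 = 38.902 km/s.
v = √(v_r² + v_t²) = √((-67.10)² + 38.902²) = √6015.78 = 77.561 km/s.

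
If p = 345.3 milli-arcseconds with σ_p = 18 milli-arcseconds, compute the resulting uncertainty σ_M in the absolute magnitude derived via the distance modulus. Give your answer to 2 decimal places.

M = m − 5 log₁₀ d + 5 = m + 5 log₁₀ p + 5, so ∂M/∂p = 5/(p ln 10).
σ_M = (5/ln 10) · (σ_p/p) = 2.1715 × 18/345.3 = 2.1715 × 0.052129 = 0.1132.

σ_M = 0.11 mag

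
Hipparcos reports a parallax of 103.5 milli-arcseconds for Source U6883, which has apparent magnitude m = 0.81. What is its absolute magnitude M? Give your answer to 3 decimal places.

d = 1/p = 1/0.1035″ = 9.6618 pc.
m − M = 5 log₁₀(9.6618) − 5 = 4.9253 − 5 = -0.0747.
M = m − (m − M) = 0.81 − (-0.0747) = 0.885.

M = 0.885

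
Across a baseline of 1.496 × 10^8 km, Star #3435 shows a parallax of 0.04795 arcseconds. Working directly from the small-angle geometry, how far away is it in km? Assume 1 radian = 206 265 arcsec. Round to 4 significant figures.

θ = 0.04795″ = 0.04795/206265 = 2.3247 × 10^-7 rad.
d = B/θ = (1.496 × 10^8) / (2.3247 × 10^-7) = 6.4352 × 10^14 km.

6.435 × 10^14 km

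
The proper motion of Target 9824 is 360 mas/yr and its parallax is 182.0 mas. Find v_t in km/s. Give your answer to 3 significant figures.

9.38 km/s

d = 1/p = 1/0.1820″ = 5.4945 pc.
μ = 360 mas/yr = 0.360 ″/yr.
v_t = 4.74 × μ × d = 4.74 × 0.360 × 5.4945 = 9.3758 km/s.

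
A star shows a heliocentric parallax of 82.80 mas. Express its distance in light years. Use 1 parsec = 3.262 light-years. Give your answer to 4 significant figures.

p = 82.80 mas = 0.08280 arcsec.
d = 1/p = 1/0.08280 = 12.077 pc.
In light-years: 12.077 × 3.262 = 39.395 ly.

39.40 light years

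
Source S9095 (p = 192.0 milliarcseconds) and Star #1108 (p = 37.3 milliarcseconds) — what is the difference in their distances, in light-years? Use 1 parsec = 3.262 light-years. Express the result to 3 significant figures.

d_A = 1/0.1920″ = 5.2083 pc; d_B = 1/0.03730″ = 26.81 pc.
|d_B − d_A| = |26.81 − 5.2083| = 21.602 pc = 21.602 × 3.262 ly = 70.466 ly.

70.5 ly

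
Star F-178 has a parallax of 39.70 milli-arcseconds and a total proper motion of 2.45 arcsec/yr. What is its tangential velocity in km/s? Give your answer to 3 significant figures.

d = 1/p = 1/0.03970″ = 25.189 pc.
v_t = 4.74 × μ × d = 4.74 × 2.45 × 25.189 = 292.52 km/s.

293 km/s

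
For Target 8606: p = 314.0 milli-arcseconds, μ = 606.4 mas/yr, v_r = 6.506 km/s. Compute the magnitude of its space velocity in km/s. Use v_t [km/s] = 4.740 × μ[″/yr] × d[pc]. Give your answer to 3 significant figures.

11.2 km/s

d = 1/p = 1/0.3140″ = 3.1847 pc.
μ = 606.4 mas/yr = 0.6064 ″/yr.
v_t = 4.740 μ d = 4.740 × 0.6064 × 3.1847 = 9.1539 km/s.
v = √(v_r² + v_t²) = √(6.506² + 9.1539²) = √126.122 = 11.23 km/s.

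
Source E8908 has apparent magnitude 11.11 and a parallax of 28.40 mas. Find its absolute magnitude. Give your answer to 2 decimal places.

d = 1/p = 1/0.02840″ = 35.211 pc.
m − M = 5 log₁₀(35.211) − 5 = 7.7334 − 5 = 2.7334.
M = m − (m − M) = 11.11 − 2.7334 = 8.38.

M = 8.38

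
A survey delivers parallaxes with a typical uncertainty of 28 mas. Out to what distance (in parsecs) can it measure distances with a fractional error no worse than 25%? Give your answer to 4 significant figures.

σ_d/d = σ_p/p, so the condition is σ_p/p ≤ 0.25, i.e. p ≥ σ_p/0.25.
p_min = 28/0.25 = 112 mas = 0.112 arcsec.
d_max = 1/p_min = 1/0.112 = 8.9286 pc.

8.929 pc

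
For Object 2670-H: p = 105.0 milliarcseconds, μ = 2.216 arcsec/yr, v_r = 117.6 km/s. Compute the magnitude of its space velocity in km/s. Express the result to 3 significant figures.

154 km/s

d = 1/p = 1/0.1050″ = 9.5238 pc.
v_t = 4.740 μ d = 4.740 × 2.216 × 9.5238 = 100.04 km/s.
v = √(v_r² + v_t²) = √(117.6² + 100.04²) = √23837.8 = 154.39 km/s.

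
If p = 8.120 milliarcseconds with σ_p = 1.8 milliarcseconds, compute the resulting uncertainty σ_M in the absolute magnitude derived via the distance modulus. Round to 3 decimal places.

M = m − 5 log₁₀ d + 5 = m + 5 log₁₀ p + 5, so ∂M/∂p = 5/(p ln 10).
σ_M = (5/ln 10) · (σ_p/p) = 2.1715 × 1.8/8.120 = 2.1715 × 0.22167 = 0.48136.

σ_M = 0.481 mag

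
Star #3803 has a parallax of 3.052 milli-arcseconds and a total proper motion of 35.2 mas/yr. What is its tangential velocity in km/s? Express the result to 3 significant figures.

d = 1/p = 1/0.003052″ = 327.65 pc.
μ = 35.2 mas/yr = 0.0352 ″/yr.
v_t = 4.74 × μ × d = 4.74 × 0.0352 × 327.65 = 54.668 km/s.

54.7 km/s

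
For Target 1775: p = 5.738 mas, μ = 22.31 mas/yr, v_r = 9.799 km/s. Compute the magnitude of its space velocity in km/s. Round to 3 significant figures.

20.9 km/s

d = 1/p = 1/0.005738″ = 174.28 pc.
μ = 22.31 mas/yr = 0.02231 ″/yr.
v_t = 4.740 μ d = 4.740 × 0.02231 × 174.28 = 18.43 km/s.
v = √(v_r² + v_t²) = √(9.799² + 18.43²) = √435.685 = 20.873 km/s.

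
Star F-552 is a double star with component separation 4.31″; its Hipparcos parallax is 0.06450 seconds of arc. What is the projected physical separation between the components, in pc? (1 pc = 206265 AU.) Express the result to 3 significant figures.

d = 1/p = 1/0.06450″ = 15.504 pc.
At distance d (pc), an angle of θ arcsec spans θ·d AU: s = 4.31 × 15.504 = 66.822 AU.
= 66.822 / 206265 = 0.00032396 pc.

0.000324 pc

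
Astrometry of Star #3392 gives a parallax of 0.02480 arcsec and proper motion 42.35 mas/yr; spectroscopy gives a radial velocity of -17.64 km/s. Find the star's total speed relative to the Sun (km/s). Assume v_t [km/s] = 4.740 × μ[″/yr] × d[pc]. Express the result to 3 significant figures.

d = 1/p = 1/0.02480″ = 40.323 pc.
μ = 42.35 mas/yr = 0.04235 ″/yr.
v_t = 4.740 μ d = 4.740 × 0.04235 × 40.323 = 8.0944 km/s.
v = √(v_r² + v_t²) = √((-17.64)² + 8.0944²) = √376.689 = 19.408 km/s.

19.4 km/s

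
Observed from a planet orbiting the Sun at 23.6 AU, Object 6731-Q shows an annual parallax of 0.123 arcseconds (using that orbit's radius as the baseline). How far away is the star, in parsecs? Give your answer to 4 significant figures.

191.9 pc

With baseline B (in AU) and parallax p (in arcsec), d = B/p parsecs.
d = 23.6 / 0.123 = 191.87 pc.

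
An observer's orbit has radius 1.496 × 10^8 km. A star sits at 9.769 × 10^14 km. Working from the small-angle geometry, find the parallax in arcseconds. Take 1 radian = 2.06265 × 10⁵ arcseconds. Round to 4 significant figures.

θ ≈ B/d = (1.496 × 10^8) / (9.769 × 10^14) = 1.5314 × 10^-7 rad.
In arcseconds: 1.5314 × 10^-7 × 206265 = 0.031587″.

0.03159 arcsec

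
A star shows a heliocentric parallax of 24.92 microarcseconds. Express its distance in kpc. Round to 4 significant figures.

p = 24.92 microarcseconds = 0.00002492 arcsec.
d = 1/p = 1/0.00002492 = 40128 pc.
= 40.128 kpc.

40.13 kpc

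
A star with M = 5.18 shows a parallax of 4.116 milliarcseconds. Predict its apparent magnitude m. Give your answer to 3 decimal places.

d = 1/p = 1/0.004116″ = 242.95 pc.
m − M = 5 log₁₀ d − 5 = 5 log₁₀(242.95) − 5 = 11.9276 − 5 = 6.9276.
m = M + (m − M) = 5.18 + 6.9276 = 12.108.

m = 12.108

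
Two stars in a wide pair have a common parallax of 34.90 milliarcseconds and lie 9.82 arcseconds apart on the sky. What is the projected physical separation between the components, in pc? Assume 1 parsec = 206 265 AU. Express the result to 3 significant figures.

0.00136 pc

d = 1/p = 1/0.03490″ = 28.653 pc.
At distance d (pc), an angle of θ arcsec spans θ·d AU: s = 9.82 × 28.653 = 281.37 AU.
= 281.37 / 206265 = 0.0013641 pc.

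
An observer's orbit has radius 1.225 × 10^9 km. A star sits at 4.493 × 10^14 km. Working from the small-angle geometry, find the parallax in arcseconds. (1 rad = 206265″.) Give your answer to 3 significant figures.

0.562 arcsec

θ ≈ B/d = (1.225 × 10^9) / (4.493 × 10^14) = 2.7265 × 10^-6 rad.
In arcseconds: 2.7265 × 10^-6 × 206265 = 0.56238″.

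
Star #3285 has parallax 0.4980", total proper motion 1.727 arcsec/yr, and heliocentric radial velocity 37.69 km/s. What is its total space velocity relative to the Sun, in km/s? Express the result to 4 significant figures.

41.12 km/s

d = 1/p = 1/0.4980″ = 2.008 pc.
v_t = 4.740 μ d = 4.740 × 1.727 × 2.008 = 16.437 km/s.
v = √(v_r² + v_t²) = √(37.69² + 16.437²) = √1690.71 = 41.118 km/s.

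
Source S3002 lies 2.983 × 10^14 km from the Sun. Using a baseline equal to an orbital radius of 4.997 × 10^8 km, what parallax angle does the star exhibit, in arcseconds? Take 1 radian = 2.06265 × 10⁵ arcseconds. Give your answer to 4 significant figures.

θ ≈ B/d = (4.997 × 10^8) / (2.983 × 10^14) = 1.6752 × 10^-6 rad.
In arcseconds: 1.6752 × 10^-6 × 206265 = 0.34554″.

0.3455 arcsec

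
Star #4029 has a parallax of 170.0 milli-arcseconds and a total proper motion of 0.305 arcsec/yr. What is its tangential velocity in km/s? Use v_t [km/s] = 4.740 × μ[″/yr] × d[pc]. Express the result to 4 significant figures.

d = 1/p = 1/0.1700″ = 5.8824 pc.
v_t = 4.74 × μ × d = 4.74 × 0.305 × 5.8824 = 8.5042 km/s.

8.504 km/s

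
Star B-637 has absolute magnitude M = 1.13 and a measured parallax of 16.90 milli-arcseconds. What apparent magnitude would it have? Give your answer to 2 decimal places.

d = 1/p = 1/0.01690″ = 59.172 pc.
m − M = 5 log₁₀ d − 5 = 5 log₁₀(59.172) − 5 = 8.8606 − 5 = 3.8606.
m = M + (m − M) = 1.13 + 3.8606 = 4.99.

m = 4.99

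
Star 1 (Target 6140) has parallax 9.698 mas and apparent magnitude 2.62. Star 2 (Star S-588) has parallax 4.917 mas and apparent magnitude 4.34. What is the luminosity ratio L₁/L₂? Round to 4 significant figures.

L₁/L₂ = 1.253

d₁ = 1/p₁ = 1/0.009698″ = 103.11 pc; d₂ = 1/p₂ = 1/0.004917″ = 203.38 pc.
M₁ = m₁ − 5 log₁₀ d₁ + 5 = 2.62 − 10.0665 + 5 = -2.4465.
M₂ = 4.34 − 11.5415 + 5 = -2.2015.
L₁/L₂ = 10^(0.4(M₂ − M₁)) = 10^(0.4 × 0.2450) = 10^0.09800 = 1.2531.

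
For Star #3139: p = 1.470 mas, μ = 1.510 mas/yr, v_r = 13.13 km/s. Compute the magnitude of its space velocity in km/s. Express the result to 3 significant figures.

14.0 km/s

d = 1/p = 1/0.001470″ = 680.27 pc.
μ = 1.510 mas/yr = 0.001510 ″/yr.
v_t = 4.740 μ d = 4.740 × 0.001510 × 680.27 = 4.869 km/s.
v = √(v_r² + v_t²) = √(13.13² + 4.869²) = √196.104 = 14.004 km/s.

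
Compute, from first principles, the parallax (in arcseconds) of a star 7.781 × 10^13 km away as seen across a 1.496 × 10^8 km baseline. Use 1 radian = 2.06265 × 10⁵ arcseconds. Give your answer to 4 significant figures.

θ ≈ B/d = (1.496 × 10^8) / (7.781 × 10^13) = 1.9226 × 10^-6 rad.
In arcseconds: 1.9226 × 10^-6 × 206265 = 0.39657″.

0.3966 arcsec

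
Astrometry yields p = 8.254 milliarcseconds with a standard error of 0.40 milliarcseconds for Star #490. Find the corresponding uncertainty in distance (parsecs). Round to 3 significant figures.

5.87 pc

d = 1/p, so σ_d = σ_p / p².
σ_d = 0.000400 / (0.008254)² = 0.000400 / 0.000068129 = 5.8712 pc.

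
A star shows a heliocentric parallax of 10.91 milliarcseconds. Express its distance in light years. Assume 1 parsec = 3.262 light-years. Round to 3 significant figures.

p = 10.91 milliarcseconds = 0.01091 arcsec.
d = 1/p = 1/0.01091 = 91.659 pc.
In light-years: 91.659 × 3.262 = 298.99 ly.

299 light years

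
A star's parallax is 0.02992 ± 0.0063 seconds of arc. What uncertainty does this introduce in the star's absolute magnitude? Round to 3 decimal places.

σ_M = 0.457 mag

M = m − 5 log₁₀ d + 5 = m + 5 log₁₀ p + 5, so ∂M/∂p = 5/(p ln 10).
σ_M = (5/ln 10) · (σ_p/p) = 2.1715 × 0.0063/0.02992 = 2.1715 × 0.21056 = 0.45723.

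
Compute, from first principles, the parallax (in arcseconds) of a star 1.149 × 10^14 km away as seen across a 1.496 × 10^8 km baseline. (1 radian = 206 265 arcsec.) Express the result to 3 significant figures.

θ ≈ B/d = (1.496 × 10^8) / (1.149 × 10^14) = 1.3020 × 10^-6 rad.
In arcseconds: 1.3020 × 10^-6 × 206265 = 0.26856″.

0.269 arcsec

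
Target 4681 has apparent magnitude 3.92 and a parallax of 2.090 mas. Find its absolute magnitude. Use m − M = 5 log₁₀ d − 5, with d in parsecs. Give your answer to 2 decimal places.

d = 1/p = 1/0.002090″ = 478.47 pc.
m − M = 5 log₁₀(478.47) − 5 = 13.3993 − 5 = 8.3993.
M = m − (m − M) = 3.92 − 8.3993 = -4.48.

M = -4.48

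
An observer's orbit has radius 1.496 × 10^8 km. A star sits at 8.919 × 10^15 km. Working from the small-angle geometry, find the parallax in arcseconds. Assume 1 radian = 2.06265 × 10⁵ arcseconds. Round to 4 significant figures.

θ ≈ B/d = (1.496 × 10^8) / (8.919 × 10^15) = 1.6773 × 10^-8 rad.
In arcseconds: 1.6773 × 10^-8 × 206265 = 0.0034597″.

0.003460 arcsec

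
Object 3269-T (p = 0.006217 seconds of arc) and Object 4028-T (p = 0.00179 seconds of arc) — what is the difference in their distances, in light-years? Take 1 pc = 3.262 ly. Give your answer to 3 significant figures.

d_A = 1/0.006217″ = 160.85 pc; d_B = 1/0.001790″ = 558.66 pc.
|d_B − d_A| = |558.66 − 160.85| = 397.81 pc = 397.81 × 3.262 ly = 1297.7 ly.

1300 ly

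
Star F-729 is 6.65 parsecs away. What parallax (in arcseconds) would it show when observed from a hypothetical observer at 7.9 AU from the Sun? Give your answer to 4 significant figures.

1.188 arcsec

p (arcsec) = B (AU) / d (pc).
p = 7.9 / 6.65 = 1.188 arcsec.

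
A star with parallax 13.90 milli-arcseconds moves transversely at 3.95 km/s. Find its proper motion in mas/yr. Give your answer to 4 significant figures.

d = 1/p = 1/0.01390″ = 71.942 pc.
μ = v_t / (4.74 d) = 3.95 / (4.74 × 71.942) = 3.95 / 341.01 = 0.011583 ″/yr = 11.583 mas/yr.

11.58 mas/yr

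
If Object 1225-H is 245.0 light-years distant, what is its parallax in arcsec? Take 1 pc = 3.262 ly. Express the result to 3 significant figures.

0.0133 arcsec

d = 245.0 ly ÷ 3.262 = 75.107 pc.
p = 1/d = 1/75.107 = 0.013314 arcsec.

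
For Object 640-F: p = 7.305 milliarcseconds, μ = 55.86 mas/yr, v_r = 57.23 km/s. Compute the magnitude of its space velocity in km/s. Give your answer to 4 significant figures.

67.74 km/s

d = 1/p = 1/0.007305″ = 136.89 pc.
μ = 55.86 mas/yr = 0.05586 ″/yr.
v_t = 4.740 μ d = 4.740 × 0.05586 × 136.89 = 36.245 km/s.
v = √(v_r² + v_t²) = √(57.23² + 36.245²) = √4588.97 = 67.742 km/s.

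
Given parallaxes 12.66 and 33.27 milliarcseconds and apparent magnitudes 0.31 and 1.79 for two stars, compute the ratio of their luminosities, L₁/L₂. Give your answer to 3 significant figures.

L₁/L₂ = 27.0

d₁ = 1/p₁ = 1/0.01266″ = 78.989 pc; d₂ = 1/p₂ = 1/0.03327″ = 30.057 pc.
M₁ = m₁ − 5 log₁₀ d₁ + 5 = 0.31 − 9.4878 + 5 = -4.1778.
M₂ = 1.79 − 7.3897 + 5 = -0.5997.
L₁/L₂ = 10^(0.4(M₂ − M₁)) = 10^(0.4 × 3.5781) = 10^1.43124 = 26.992.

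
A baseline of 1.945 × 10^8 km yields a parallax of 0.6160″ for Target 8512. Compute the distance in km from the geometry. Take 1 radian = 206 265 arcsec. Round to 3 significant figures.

θ = 0.6160″ = 0.6160/206265 = 2.9864 × 10^-6 rad.
d = B/θ = (1.945 × 10^8) / (2.9864 × 10^-6) = 6.5129 × 10^13 km.

6.51 × 10^13 km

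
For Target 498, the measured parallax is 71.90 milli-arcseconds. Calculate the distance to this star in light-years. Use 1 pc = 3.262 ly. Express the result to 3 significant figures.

45.4 light years

p = 71.90 milli-arcseconds = 0.07190 arcsec.
d = 1/p = 1/0.07190 = 13.908 pc.
In light-years: 13.908 × 3.262 = 45.368 ly.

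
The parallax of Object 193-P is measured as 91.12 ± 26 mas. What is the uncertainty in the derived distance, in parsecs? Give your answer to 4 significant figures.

3.131 pc

d = 1/p, so σ_d = σ_p / p².
σ_d = 0.0260 / (0.09112)² = 0.0260 / 0.0083029 = 3.1314 pc.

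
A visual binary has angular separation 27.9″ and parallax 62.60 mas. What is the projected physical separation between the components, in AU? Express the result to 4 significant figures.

445.7 AU

d = 1/p = 1/0.06260″ = 15.974 pc.
At distance d (pc), an angle of θ arcsec spans θ·d AU: s = 27.9 × 15.974 = 445.67 AU.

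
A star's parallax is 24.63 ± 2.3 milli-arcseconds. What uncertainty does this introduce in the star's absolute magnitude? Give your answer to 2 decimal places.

M = m − 5 log₁₀ d + 5 = m + 5 log₁₀ p + 5, so ∂M/∂p = 5/(p ln 10).
σ_M = (5/ln 10) · (σ_p/p) = 2.1715 × 2.3/24.63 = 2.1715 × 0.093382 = 0.20278.

σ_M = 0.20 mag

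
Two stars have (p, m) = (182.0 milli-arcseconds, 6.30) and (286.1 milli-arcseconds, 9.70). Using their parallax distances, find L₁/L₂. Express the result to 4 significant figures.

L₁/L₂ = 56.61

d₁ = 1/p₁ = 1/0.1820″ = 5.4945 pc; d₂ = 1/p₂ = 1/0.2861″ = 3.4953 pc.
M₁ = m₁ − 5 log₁₀ d₁ + 5 = 6.30 − 3.6996 + 5 = 7.6004.
M₂ = 9.70 − 2.7174 + 5 = 11.9826.
L₁/L₂ = 10^(0.4(M₂ − M₁)) = 10^(0.4 × 4.3822) = 10^1.75288 = 56.608.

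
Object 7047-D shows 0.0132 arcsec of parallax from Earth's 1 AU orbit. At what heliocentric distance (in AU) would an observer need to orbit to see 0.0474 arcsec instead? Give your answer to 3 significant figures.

Parallax scales linearly with baseline: p ∝ B, so B = p_target / p_Earth × 1 AU.
B = 0.0474 / 0.0132 = 3.5909 AU.

3.59 AU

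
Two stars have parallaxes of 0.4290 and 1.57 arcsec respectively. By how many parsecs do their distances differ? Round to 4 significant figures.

1.694 pc

d_A = 1/0.4290″ = 2.331 pc; d_B = 1/1.570″ = 0.63694 pc.
|d_B − d_A| = |0.63694 − 2.331| = 1.6941 pc.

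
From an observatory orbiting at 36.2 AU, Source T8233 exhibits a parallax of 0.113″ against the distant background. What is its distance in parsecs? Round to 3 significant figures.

320 pc

With baseline B (in AU) and parallax p (in arcsec), d = B/p parsecs.
d = 36.2 / 0.113 = 320.35 pc.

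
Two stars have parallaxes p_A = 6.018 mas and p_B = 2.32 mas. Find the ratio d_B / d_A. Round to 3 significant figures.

Since d = 1/p, d_B/d_A = p_A/p_B.
= 6.018 / 2.32 = 2.594.

2.59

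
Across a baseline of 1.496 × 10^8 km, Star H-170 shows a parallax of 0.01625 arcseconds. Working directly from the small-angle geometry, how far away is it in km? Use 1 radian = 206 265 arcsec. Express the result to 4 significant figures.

1.899 × 10^15 km

θ = 0.01625″ = 0.01625/206265 = 7.8782 × 10^-8 rad.
d = B/θ = (1.496 × 10^8) / (7.8782 × 10^-8) = 1.8989 × 10^15 km.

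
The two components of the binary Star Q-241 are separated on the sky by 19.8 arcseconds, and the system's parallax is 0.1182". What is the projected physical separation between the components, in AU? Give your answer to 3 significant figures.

168 AU

d = 1/p = 1/0.1182″ = 8.4602 pc.
At distance d (pc), an angle of θ arcsec spans θ·d AU: s = 19.8 × 8.4602 = 167.51 AU.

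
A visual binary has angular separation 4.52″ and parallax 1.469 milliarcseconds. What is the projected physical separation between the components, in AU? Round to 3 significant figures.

d = 1/p = 1/0.001469″ = 680.74 pc.
At distance d (pc), an angle of θ arcsec spans θ·d AU: s = 4.52 × 680.74 = 3076.9 AU.

3080 AU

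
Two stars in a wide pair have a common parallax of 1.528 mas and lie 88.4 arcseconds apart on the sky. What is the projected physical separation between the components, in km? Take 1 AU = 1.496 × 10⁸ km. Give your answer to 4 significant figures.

d = 1/p = 1/0.001528″ = 654.45 pc.
At distance d (pc), an angle of θ arcsec spans θ·d AU: s = 88.4 × 654.45 = 57853 AU.
= 57853 × 1.496 × 10⁸ km = 8.6548 × 10^12 km.

8.655 × 10^12 km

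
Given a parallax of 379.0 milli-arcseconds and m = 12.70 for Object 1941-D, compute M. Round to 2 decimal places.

M = 15.59

d = 1/p = 1/0.3790″ = 2.6385 pc.
m − M = 5 log₁₀(2.6385) − 5 = 2.1068 − 5 = -2.8932.
M = m − (m − M) = 12.70 − (-2.8932) = 15.59.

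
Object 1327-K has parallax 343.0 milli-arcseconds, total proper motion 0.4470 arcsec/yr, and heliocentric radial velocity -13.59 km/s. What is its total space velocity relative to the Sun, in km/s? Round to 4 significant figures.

d = 1/p = 1/0.3430″ = 2.9155 pc.
v_t = 4.740 μ d = 4.740 × 0.4470 × 2.9155 = 6.1773 km/s.
v = √(v_r² + v_t²) = √((-13.59)² + 6.1773²) = √222.847 = 14.928 km/s.

14.93 km/s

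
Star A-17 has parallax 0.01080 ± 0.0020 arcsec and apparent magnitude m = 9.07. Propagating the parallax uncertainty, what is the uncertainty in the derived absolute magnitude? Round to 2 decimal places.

σ_M = 0.40 mag

M = m − 5 log₁₀ d + 5 = m + 5 log₁₀ p + 5, so ∂M/∂p = 5/(p ln 10).
σ_M = (5/ln 10) · (σ_p/p) = 2.1715 × 0.0020/0.01080 = 2.1715 × 0.18519 = 0.40214.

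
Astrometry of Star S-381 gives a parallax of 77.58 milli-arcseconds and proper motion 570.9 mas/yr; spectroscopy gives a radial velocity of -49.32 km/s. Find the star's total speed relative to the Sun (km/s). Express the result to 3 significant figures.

60.4 km/s

d = 1/p = 1/0.07758″ = 12.89 pc.
μ = 570.9 mas/yr = 0.5709 ″/yr.
v_t = 4.740 μ d = 4.740 × 0.5709 × 12.89 = 34.881 km/s.
v = √(v_r² + v_t²) = √((-49.32)² + 34.881²) = √3649.15 = 60.408 km/s.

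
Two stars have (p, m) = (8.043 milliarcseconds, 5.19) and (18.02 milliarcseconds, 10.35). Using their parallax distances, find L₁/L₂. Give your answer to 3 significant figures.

d₁ = 1/p₁ = 1/0.008043″ = 124.33 pc; d₂ = 1/p₂ = 1/0.01802″ = 55.494 pc.
M₁ = m₁ − 5 log₁₀ d₁ + 5 = 5.19 − 10.4729 + 5 = -0.2829.
M₂ = 10.35 − 8.7212 + 5 = 6.6288.
L₁/L₂ = 10^(0.4(M₂ − M₁)) = 10^(0.4 × 6.9117) = 10^2.76468 = 581.67.

L₁/L₂ = 582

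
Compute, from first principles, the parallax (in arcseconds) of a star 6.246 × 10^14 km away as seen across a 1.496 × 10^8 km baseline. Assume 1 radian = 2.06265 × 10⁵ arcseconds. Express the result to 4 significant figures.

θ ≈ B/d = (1.496 × 10^8) / (6.246 × 10^14) = 2.3951 × 10^-7 rad.
In arcseconds: 2.3951 × 10^-7 × 206265 = 0.049403″.

0.04940 arcsec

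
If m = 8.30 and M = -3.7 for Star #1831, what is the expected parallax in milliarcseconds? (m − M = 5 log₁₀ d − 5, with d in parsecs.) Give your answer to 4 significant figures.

0.3981 mas

m − M = 8.30 − (-3.7) = 12.00.
d = 10^((m−M)/5 + 1) = 10^3.400 = 2511.9 pc.
p = 1/d = 1/2511.9 = 0.00039811 arcsec = 0.39811 mas.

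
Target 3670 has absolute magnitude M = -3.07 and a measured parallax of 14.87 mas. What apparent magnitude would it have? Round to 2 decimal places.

d = 1/p = 1/0.01487″ = 67.249 pc.
m − M = 5 log₁₀ d − 5 = 5 log₁₀(67.249) − 5 = 9.1384 − 5 = 4.1384.
m = M + (m − M) = -3.07 + 4.1384 = 1.07.

m = 1.07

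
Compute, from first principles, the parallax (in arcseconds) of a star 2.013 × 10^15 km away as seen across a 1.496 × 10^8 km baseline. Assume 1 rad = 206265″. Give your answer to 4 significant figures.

θ ≈ B/d = (1.496 × 10^8) / (2.013 × 10^15) = 7.4317 × 10^-8 rad.
In arcseconds: 7.4317 × 10^-8 × 206265 = 0.015329″.

0.01533 arcsec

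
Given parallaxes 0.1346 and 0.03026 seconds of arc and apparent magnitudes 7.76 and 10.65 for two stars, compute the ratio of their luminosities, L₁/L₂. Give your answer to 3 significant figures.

d₁ = 1/p₁ = 1/0.1346″ = 7.4294 pc; d₂ = 1/p₂ = 1/0.03026″ = 33.047 pc.
M₁ = m₁ − 5 log₁₀ d₁ + 5 = 7.76 − 4.3548 + 5 = 8.4052.
M₂ = 10.65 − 7.5957 + 5 = 8.0543.
L₁/L₂ = 10^(0.4(M₂ − M₁)) = 10^(0.4 × (-0.3509)) = 10^(-0.14036) = 0.72384.

L₁/L₂ = 0.724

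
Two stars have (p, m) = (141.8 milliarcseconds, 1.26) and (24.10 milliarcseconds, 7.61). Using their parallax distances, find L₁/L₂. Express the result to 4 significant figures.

d₁ = 1/p₁ = 1/0.1418″ = 7.0522 pc; d₂ = 1/p₂ = 1/0.02410″ = 41.494 pc.
M₁ = m₁ − 5 log₁₀ d₁ + 5 = 1.26 − 4.2416 + 5 = 2.0184.
M₂ = 7.61 − 8.0899 + 5 = 4.5201.
L₁/L₂ = 10^(0.4(M₂ − M₁)) = 10^(0.4 × 2.5017) = 10^1.00068 = 10.016.

L₁/L₂ = 10.02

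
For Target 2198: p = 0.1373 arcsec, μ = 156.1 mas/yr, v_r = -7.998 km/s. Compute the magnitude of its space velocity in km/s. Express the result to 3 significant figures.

d = 1/p = 1/0.1373″ = 7.2833 pc.
μ = 156.1 mas/yr = 0.1561 ″/yr.
v_t = 4.740 μ d = 4.740 × 0.1561 × 7.2833 = 5.389 km/s.
v = √(v_r² + v_t²) = √((-7.998)² + 5.389²) = √93.0093 = 9.6441 km/s.

9.64 km/s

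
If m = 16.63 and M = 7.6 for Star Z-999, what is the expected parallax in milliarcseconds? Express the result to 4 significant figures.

1.563 mas

m − M = 16.63 − 7.6 = 9.03.
d = 10^((m−M)/5 + 1) = 10^2.806 = 639.73 pc.
p = 1/d = 1/639.73 = 0.0015632 arcsec = 1.5632 mas.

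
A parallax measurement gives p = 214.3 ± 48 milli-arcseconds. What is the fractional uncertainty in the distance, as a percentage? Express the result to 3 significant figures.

22.4%

For d = 1/p, |σ_d/d| = |σ_p/p|.
σ_p/p = 48 / 214.3 = 0.22399 = 22.399%.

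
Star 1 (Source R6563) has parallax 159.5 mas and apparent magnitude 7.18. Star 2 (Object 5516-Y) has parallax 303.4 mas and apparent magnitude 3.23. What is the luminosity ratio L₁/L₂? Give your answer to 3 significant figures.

L₁/L₂ = 0.0952

d₁ = 1/p₁ = 1/0.1595″ = 6.2696 pc; d₂ = 1/p₂ = 1/0.3034″ = 3.296 pc.
M₁ = m₁ − 5 log₁₀ d₁ + 5 = 7.18 − 3.9862 + 5 = 8.1938.
M₂ = 3.23 − 2.5899 + 5 = 5.6401.
L₁/L₂ = 10^(0.4(M₂ − M₁)) = 10^(0.4 × (-2.5537)) = 10^(-1.02148) = 0.095174.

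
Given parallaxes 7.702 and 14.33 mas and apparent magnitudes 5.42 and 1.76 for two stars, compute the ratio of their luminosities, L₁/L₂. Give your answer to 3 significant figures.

L₁/L₂ = 0.119

d₁ = 1/p₁ = 1/0.007702″ = 129.84 pc; d₂ = 1/p₂ = 1/0.01433″ = 69.784 pc.
M₁ = m₁ − 5 log₁₀ d₁ + 5 = 5.42 − 10.5670 + 5 = -0.1470.
M₂ = 1.76 − 9.2188 + 5 = -2.4588.
L₁/L₂ = 10^(0.4(M₂ − M₁)) = 10^(0.4 × (-2.3118)) = 10^(-0.92472) = 0.11893.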